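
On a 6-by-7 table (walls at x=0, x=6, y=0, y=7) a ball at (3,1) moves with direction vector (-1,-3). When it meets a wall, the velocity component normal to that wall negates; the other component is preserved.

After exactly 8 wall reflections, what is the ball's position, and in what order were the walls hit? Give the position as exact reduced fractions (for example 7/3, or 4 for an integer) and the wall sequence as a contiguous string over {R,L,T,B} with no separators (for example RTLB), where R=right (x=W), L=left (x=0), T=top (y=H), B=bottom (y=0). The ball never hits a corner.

Final position: (3,7)
Wall sequence: BTLBTRBT

1. t=1/3 → B at (8/3,0); v=(-1,3)
2. t=7/3 → T at (1/3,7); v=(-1,-3)
3. t=1/3 → L at (0,6); v=(1,-3)
4. t=2 → B at (2,0); v=(1,3)
5. t=7/3 → T at (13/3,7); v=(1,-3)
6. t=5/3 → R at (6,2); v=(-1,-3)
7. t=2/3 → B at (16/3,0); v=(-1,3)
8. t=7/3 → T at (3,7); v=(-1,-3)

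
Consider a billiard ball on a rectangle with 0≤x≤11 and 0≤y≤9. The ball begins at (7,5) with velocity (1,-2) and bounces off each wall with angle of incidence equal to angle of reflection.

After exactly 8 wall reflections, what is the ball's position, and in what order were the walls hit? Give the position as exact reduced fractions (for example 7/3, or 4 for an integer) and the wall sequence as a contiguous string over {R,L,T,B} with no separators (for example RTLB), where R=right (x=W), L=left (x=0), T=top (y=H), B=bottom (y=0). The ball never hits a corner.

Final position: (10,9)
Wall sequence: BRTBLTBT

1. t=5/2 → B at (19/2,0); v=(1,2)
2. t=3/2 → R at (11,3); v=(-1,2)
3. t=3 → T at (8,9); v=(-1,-2)
4. t=9/2 → B at (7/2,0); v=(-1,2)
5. t=7/2 → L at (0,7); v=(1,2)
6. t=1 → T at (1,9); v=(1,-2)
7. t=9/2 → B at (11/2,0); v=(1,2)
8. t=9/2 → T at (10,9); v=(1,-2)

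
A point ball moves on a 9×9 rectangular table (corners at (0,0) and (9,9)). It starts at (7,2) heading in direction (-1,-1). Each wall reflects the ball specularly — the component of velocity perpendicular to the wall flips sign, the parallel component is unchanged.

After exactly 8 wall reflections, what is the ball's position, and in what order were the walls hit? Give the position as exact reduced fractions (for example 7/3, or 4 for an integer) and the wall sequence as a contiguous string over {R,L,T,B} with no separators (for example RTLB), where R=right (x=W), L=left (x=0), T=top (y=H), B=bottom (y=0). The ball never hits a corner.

Final position: (9,4)
Wall sequence: BLTRBLTR

1. t=2 → B at (5,0); v=(-1,1)
2. t=5 → L at (0,5); v=(1,1)
3. t=4 → T at (4,9); v=(1,-1)
4. t=5 → R at (9,4); v=(-1,-1)
5. t=4 → B at (5,0); v=(-1,1)
6. t=5 → L at (0,5); v=(1,1)
7. t=4 → T at (4,9); v=(1,-1)
8. t=5 → R at (9,4); v=(-1,-1)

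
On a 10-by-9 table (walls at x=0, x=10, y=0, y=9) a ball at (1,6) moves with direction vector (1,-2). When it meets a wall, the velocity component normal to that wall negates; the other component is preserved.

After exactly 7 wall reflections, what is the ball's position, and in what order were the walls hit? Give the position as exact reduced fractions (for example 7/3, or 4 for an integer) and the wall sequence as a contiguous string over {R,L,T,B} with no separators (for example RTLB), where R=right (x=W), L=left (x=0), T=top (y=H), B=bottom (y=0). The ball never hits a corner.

Final position: (2,0)
Wall sequence: BTRBTLB

1. t=3 → B at (4,0); v=(1,2)
2. t=9/2 → T at (17/2,9); v=(1,-2)
3. t=3/2 → R at (10,6); v=(-1,-2)
4. t=3 → B at (7,0); v=(-1,2)
5. t=9/2 → T at (5/2,9); v=(-1,-2)
6. t=5/2 → L at (0,4); v=(1,-2)
7. t=2 → B at (2,0); v=(1,2)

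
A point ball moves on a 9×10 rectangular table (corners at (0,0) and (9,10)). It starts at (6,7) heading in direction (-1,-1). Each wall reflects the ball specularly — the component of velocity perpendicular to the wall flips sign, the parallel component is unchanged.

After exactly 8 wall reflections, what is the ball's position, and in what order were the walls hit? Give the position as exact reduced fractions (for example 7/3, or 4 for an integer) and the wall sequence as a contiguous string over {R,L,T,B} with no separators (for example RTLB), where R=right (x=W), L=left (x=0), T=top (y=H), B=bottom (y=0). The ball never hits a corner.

Final position: (5,10)
Wall sequence: LBRTLBRT

1. t=6 → L at (0,1); v=(1,-1)
2. t=1 → B at (1,0); v=(1,1)
3. t=8 → R at (9,8); v=(-1,1)
4. t=2 → T at (7,10); v=(-1,-1)
5. t=7 → L at (0,3); v=(1,-1)
6. t=3 → B at (3,0); v=(1,1)
7. t=6 → R at (9,6); v=(-1,1)
8. t=4 → T at (5,10); v=(-1,-1)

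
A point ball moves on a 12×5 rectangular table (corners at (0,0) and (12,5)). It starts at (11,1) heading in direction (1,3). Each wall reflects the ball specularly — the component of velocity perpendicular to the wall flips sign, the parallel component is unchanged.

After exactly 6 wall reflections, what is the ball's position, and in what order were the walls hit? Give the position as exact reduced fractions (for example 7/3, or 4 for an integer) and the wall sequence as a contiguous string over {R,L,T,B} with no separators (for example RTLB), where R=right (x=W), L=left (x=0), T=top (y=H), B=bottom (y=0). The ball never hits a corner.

1. t=1 → R at (12,4); v=(-1,3)
2. t=1/3 → T at (35/3,5); v=(-1,-3)
3. t=5/3 → B at (10,0); v=(-1,3)
4. t=5/3 → T at (25/3,5); v=(-1,-3)
5. t=5/3 → B at (20/3,0); v=(-1,3)
6. t=5/3 → T at (5,5); v=(-1,-3)

Final position: (5,5)
Wall sequence: RTBTBT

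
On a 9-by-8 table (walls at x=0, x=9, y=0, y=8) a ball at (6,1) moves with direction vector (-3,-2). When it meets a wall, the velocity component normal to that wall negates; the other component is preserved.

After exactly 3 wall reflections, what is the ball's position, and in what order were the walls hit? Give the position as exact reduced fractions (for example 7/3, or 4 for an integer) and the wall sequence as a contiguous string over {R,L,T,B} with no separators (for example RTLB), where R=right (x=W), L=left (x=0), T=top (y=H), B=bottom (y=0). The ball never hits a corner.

Final position: (15/2,8)
Wall sequence: BLT

1. t=1/2 → B at (9/2,0); v=(-3,2)
2. t=3/2 → L at (0,3); v=(3,2)
3. t=5/2 → T at (15/2,8); v=(3,-2)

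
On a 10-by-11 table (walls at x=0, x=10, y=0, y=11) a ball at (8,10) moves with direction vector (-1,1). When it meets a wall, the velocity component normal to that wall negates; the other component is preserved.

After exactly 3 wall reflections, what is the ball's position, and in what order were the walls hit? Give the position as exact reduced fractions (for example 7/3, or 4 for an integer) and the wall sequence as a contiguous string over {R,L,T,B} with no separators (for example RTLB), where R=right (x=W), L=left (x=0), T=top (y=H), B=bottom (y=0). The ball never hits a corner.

1. t=1 → T at (7,11); v=(-1,-1)
2. t=7 → L at (0,4); v=(1,-1)
3. t=4 → B at (4,0); v=(1,1)

Final position: (4,0)
Wall sequence: TLB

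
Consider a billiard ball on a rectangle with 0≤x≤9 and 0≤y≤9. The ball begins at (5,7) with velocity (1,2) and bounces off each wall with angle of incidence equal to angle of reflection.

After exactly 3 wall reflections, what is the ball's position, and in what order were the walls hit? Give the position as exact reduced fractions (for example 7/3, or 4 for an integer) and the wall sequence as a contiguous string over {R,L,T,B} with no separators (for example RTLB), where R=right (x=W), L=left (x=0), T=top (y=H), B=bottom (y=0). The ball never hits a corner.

Final position: (15/2,0)
Wall sequence: TRB

1. t=1 → T at (6,9); v=(1,-2)
2. t=3 → R at (9,3); v=(-1,-2)
3. t=3/2 → B at (15/2,0); v=(-1,2)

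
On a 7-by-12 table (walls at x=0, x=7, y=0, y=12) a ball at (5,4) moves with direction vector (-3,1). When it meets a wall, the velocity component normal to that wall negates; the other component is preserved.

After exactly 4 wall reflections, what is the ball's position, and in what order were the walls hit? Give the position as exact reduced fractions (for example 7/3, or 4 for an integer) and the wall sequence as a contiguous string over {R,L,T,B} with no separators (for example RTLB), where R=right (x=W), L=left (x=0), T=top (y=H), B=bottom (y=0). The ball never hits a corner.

1. t=5/3 → L at (0,17/3); v=(3,1)
2. t=7/3 → R at (7,8); v=(-3,1)
3. t=7/3 → L at (0,31/3); v=(3,1)
4. t=5/3 → T at (5,12); v=(3,-1)

Final position: (5,12)
Wall sequence: LRLT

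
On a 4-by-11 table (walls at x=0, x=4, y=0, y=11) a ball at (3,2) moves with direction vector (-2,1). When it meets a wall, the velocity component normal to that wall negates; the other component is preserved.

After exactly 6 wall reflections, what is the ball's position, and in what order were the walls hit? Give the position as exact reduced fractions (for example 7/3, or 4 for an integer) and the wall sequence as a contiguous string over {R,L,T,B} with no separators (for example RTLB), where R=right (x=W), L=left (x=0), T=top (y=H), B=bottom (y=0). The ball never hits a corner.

Final position: (0,21/2)
Wall sequence: LRLRTL

1. t=3/2 → L at (0,7/2); v=(2,1)
2. t=2 → R at (4,11/2); v=(-2,1)
3. t=2 → L at (0,15/2); v=(2,1)
4. t=2 → R at (4,19/2); v=(-2,1)
5. t=3/2 → T at (1,11); v=(-2,-1)
6. t=1/2 → L at (0,21/2); v=(2,-1)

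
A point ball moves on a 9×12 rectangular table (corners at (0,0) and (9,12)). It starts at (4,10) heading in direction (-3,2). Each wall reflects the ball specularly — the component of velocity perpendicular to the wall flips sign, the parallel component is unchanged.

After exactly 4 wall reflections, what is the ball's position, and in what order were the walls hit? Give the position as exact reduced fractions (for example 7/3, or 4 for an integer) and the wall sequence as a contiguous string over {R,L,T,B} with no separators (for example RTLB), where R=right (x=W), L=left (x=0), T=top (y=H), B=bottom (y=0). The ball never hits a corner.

Final position: (1,0)
Wall sequence: TLRB

1. t=1 → T at (1,12); v=(-3,-2)
2. t=1/3 → L at (0,34/3); v=(3,-2)
3. t=3 → R at (9,16/3); v=(-3,-2)
4. t=8/3 → B at (1,0); v=(-3,2)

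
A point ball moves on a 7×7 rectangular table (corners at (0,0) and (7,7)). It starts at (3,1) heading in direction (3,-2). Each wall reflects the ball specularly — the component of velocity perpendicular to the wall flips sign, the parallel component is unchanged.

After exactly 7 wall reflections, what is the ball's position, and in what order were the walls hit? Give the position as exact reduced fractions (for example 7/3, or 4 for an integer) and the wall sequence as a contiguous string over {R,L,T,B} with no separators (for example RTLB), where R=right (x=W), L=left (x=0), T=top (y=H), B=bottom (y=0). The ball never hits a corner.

1. t=1/2 → B at (9/2,0); v=(3,2)
2. t=5/6 → R at (7,5/3); v=(-3,2)
3. t=7/3 → L at (0,19/3); v=(3,2)
4. t=1/3 → T at (1,7); v=(3,-2)
5. t=2 → R at (7,3); v=(-3,-2)
6. t=3/2 → B at (5/2,0); v=(-3,2)
7. t=5/6 → L at (0,5/3); v=(3,2)

Final position: (0,5/3)
Wall sequence: BRLTRBL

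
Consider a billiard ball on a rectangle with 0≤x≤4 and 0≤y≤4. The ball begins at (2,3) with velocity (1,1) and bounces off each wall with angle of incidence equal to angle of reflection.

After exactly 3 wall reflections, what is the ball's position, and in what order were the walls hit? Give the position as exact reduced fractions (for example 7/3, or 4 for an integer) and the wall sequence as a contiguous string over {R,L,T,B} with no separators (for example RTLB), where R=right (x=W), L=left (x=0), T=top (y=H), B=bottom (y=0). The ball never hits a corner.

1. t=1 → T at (3,4); v=(1,-1)
2. t=1 → R at (4,3); v=(-1,-1)
3. t=3 → B at (1,0); v=(-1,1)

Final position: (1,0)
Wall sequence: TRB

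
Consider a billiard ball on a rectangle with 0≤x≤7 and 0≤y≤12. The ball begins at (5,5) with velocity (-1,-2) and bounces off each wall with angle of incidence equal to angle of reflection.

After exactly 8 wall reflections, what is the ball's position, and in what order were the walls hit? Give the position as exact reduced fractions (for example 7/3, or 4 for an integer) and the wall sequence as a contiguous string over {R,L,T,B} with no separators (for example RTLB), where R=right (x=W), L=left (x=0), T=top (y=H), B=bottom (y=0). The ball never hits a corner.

Final position: (7,1)
Wall sequence: BLTRBLTR

1. t=5/2 → B at (5/2,0); v=(-1,2)
2. t=5/2 → L at (0,5); v=(1,2)
3. t=7/2 → T at (7/2,12); v=(1,-2)
4. t=7/2 → R at (7,5); v=(-1,-2)
5. t=5/2 → B at (9/2,0); v=(-1,2)
6. t=9/2 → L at (0,9); v=(1,2)
7. t=3/2 → T at (3/2,12); v=(1,-2)
8. t=11/2 → R at (7,1); v=(-1,-2)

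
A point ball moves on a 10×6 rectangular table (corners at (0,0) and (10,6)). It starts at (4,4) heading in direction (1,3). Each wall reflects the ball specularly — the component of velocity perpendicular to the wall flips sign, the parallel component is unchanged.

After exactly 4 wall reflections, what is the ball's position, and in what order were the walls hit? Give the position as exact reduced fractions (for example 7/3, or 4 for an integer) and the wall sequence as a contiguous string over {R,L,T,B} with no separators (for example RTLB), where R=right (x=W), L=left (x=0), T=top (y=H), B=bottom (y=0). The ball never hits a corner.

1. t=2/3 → T at (14/3,6); v=(1,-3)
2. t=2 → B at (20/3,0); v=(1,3)
3. t=2 → T at (26/3,6); v=(1,-3)
4. t=4/3 → R at (10,2); v=(-1,-3)

Final position: (10,2)
Wall sequence: TBTR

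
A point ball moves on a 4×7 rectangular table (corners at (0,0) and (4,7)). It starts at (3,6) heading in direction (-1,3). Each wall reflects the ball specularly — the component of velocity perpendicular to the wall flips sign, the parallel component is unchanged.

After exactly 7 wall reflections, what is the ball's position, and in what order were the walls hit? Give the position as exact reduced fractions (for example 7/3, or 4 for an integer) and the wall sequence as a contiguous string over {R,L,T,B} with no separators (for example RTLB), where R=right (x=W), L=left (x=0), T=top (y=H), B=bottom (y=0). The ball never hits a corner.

1. t=1/3 → T at (8/3,7); v=(-1,-3)
2. t=7/3 → B at (1/3,0); v=(-1,3)
3. t=1/3 → L at (0,1); v=(1,3)
4. t=2 → T at (2,7); v=(1,-3)
5. t=2 → R at (4,1); v=(-1,-3)
6. t=1/3 → B at (11/3,0); v=(-1,3)
7. t=7/3 → T at (4/3,7); v=(-1,-3)

Final position: (4/3,7)
Wall sequence: TBLTRBT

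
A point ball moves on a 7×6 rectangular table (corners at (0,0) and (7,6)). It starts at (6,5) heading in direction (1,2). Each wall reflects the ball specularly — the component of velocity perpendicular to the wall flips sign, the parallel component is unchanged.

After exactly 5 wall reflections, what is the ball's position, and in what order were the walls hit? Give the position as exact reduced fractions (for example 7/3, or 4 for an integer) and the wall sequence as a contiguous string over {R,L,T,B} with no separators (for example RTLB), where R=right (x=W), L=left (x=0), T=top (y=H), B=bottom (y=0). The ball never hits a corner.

Final position: (0,3)
Wall sequence: TRBTL

1. t=1/2 → T at (13/2,6); v=(1,-2)
2. t=1/2 → R at (7,5); v=(-1,-2)
3. t=5/2 → B at (9/2,0); v=(-1,2)
4. t=3 → T at (3/2,6); v=(-1,-2)
5. t=3/2 → L at (0,3); v=(1,-2)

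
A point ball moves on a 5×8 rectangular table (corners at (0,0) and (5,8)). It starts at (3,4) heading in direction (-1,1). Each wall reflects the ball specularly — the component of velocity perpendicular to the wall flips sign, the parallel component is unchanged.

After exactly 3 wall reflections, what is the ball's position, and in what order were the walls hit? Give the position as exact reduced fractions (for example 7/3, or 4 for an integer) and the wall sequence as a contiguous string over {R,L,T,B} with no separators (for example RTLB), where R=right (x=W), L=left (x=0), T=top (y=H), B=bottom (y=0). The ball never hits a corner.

Final position: (5,4)
Wall sequence: LTR

1. t=3 → L at (0,7); v=(1,1)
2. t=1 → T at (1,8); v=(1,-1)
3. t=4 → R at (5,4); v=(-1,-1)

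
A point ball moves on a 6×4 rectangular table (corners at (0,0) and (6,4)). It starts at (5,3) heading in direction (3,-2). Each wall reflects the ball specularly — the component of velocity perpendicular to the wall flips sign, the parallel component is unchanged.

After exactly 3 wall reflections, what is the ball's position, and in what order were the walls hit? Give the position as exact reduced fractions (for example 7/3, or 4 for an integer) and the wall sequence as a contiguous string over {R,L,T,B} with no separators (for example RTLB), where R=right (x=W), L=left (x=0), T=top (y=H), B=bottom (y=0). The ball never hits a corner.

1. t=1/3 → R at (6,7/3); v=(-3,-2)
2. t=7/6 → B at (5/2,0); v=(-3,2)
3. t=5/6 → L at (0,5/3); v=(3,2)

Final position: (0,5/3)
Wall sequence: RBL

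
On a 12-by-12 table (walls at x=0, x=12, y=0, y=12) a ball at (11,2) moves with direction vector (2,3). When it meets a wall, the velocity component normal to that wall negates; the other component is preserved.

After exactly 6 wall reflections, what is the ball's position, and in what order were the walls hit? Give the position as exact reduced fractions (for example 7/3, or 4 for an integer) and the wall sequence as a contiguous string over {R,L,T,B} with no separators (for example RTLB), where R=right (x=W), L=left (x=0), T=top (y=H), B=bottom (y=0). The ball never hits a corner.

Final position: (12,17/2)
Wall sequence: RTLBTR

1. t=1/2 → R at (12,7/2); v=(-2,3)
2. t=17/6 → T at (19/3,12); v=(-2,-3)
3. t=19/6 → L at (0,5/2); v=(2,-3)
4. t=5/6 → B at (5/3,0); v=(2,3)
5. t=4 → T at (29/3,12); v=(2,-3)
6. t=7/6 → R at (12,17/2); v=(-2,-3)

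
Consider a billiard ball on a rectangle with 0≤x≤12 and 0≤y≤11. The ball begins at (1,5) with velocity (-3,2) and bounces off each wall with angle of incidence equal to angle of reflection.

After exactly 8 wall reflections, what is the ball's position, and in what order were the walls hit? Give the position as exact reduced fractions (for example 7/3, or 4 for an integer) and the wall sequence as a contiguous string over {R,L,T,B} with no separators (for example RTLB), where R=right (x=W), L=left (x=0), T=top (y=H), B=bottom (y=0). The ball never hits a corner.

Final position: (0,19/3)
Wall sequence: LTRLBRTL

1. t=1/3 → L at (0,17/3); v=(3,2)
2. t=8/3 → T at (8,11); v=(3,-2)
3. t=4/3 → R at (12,25/3); v=(-3,-2)
4. t=4 → L at (0,1/3); v=(3,-2)
5. t=1/6 → B at (1/2,0); v=(3,2)
6. t=23/6 → R at (12,23/3); v=(-3,2)
7. t=5/3 → T at (7,11); v=(-3,-2)
8. t=7/3 → L at (0,19/3); v=(3,-2)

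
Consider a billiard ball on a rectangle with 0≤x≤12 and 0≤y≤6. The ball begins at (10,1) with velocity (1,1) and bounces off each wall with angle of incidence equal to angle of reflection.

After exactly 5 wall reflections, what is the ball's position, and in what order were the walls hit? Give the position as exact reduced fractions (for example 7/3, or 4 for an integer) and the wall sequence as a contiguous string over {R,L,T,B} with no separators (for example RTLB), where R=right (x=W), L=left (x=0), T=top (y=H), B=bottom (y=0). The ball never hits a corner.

Final position: (3,6)
Wall sequence: RTBLT

1. t=2 → R at (12,3); v=(-1,1)
2. t=3 → T at (9,6); v=(-1,-1)
3. t=6 → B at (3,0); v=(-1,1)
4. t=3 → L at (0,3); v=(1,1)
5. t=3 → T at (3,6); v=(1,-1)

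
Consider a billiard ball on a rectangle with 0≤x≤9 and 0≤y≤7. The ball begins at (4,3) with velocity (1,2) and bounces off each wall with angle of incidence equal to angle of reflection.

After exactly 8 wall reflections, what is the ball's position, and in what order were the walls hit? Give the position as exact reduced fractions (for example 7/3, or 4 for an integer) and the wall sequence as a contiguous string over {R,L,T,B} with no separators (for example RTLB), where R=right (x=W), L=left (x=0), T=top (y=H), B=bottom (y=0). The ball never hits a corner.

Final position: (11/2,0)
Wall sequence: TRBTBLTB

1. t=2 → T at (6,7); v=(1,-2)
2. t=3 → R at (9,1); v=(-1,-2)
3. t=1/2 → B at (17/2,0); v=(-1,2)
4. t=7/2 → T at (5,7); v=(-1,-2)
5. t=7/2 → B at (3/2,0); v=(-1,2)
6. t=3/2 → L at (0,3); v=(1,2)
7. t=2 → T at (2,7); v=(1,-2)
8. t=7/2 → B at (11/2,0); v=(1,2)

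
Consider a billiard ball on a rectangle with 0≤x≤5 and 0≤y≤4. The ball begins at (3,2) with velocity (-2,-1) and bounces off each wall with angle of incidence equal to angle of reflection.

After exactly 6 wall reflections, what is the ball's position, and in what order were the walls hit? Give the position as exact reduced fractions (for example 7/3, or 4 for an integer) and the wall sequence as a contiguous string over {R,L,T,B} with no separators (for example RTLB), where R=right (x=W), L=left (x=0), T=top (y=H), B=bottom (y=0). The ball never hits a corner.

1. t=3/2 → L at (0,1/2); v=(2,-1)
2. t=1/2 → B at (1,0); v=(2,1)
3. t=2 → R at (5,2); v=(-2,1)
4. t=2 → T at (1,4); v=(-2,-1)
5. t=1/2 → L at (0,7/2); v=(2,-1)
6. t=5/2 → R at (5,1); v=(-2,-1)

Final position: (5,1)
Wall sequence: LBRTLR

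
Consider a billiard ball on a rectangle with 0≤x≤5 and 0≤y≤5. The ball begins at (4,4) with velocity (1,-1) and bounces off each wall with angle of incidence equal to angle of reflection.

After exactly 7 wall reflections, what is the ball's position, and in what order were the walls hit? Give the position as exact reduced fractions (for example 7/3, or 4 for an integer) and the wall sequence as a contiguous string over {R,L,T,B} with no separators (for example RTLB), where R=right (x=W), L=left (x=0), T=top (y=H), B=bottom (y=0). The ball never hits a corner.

1. t=1 → R at (5,3); v=(-1,-1)
2. t=3 → B at (2,0); v=(-1,1)
3. t=2 → L at (0,2); v=(1,1)
4. t=3 → T at (3,5); v=(1,-1)
5. t=2 → R at (5,3); v=(-1,-1)
6. t=3 → B at (2,0); v=(-1,1)
7. t=2 → L at (0,2); v=(1,1)

Final position: (0,2)
Wall sequence: RBLTRBL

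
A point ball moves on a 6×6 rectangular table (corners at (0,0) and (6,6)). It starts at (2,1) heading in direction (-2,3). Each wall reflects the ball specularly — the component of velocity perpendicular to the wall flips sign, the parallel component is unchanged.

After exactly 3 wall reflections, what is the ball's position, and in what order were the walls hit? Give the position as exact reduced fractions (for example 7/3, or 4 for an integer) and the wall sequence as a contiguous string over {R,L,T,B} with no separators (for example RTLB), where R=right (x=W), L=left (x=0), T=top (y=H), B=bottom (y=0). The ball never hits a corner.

Final position: (16/3,0)
Wall sequence: LTB

1. t=1 → L at (0,4); v=(2,3)
2. t=2/3 → T at (4/3,6); v=(2,-3)
3. t=2 → B at (16/3,0); v=(2,3)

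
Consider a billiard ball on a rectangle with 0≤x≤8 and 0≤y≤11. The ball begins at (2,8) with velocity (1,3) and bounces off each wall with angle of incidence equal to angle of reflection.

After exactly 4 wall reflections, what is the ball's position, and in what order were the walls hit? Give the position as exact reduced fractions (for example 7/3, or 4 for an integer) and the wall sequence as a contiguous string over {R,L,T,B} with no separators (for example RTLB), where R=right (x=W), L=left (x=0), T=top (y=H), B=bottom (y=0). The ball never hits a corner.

Final position: (17/3,11)
Wall sequence: TBRT

1. t=1 → T at (3,11); v=(1,-3)
2. t=11/3 → B at (20/3,0); v=(1,3)
3. t=4/3 → R at (8,4); v=(-1,3)
4. t=7/3 → T at (17/3,11); v=(-1,-3)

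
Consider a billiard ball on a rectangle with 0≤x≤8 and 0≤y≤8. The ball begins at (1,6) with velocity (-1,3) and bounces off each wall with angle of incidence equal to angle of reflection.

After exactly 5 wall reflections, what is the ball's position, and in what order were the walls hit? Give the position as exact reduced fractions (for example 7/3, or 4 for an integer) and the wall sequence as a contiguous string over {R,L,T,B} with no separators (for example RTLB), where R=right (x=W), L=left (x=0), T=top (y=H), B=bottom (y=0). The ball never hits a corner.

Final position: (23/3,0)
Wall sequence: TLBTB

1. t=2/3 → T at (1/3,8); v=(-1,-3)
2. t=1/3 → L at (0,7); v=(1,-3)
3. t=7/3 → B at (7/3,0); v=(1,3)
4. t=8/3 → T at (5,8); v=(1,-3)
5. t=8/3 → B at (23/3,0); v=(1,3)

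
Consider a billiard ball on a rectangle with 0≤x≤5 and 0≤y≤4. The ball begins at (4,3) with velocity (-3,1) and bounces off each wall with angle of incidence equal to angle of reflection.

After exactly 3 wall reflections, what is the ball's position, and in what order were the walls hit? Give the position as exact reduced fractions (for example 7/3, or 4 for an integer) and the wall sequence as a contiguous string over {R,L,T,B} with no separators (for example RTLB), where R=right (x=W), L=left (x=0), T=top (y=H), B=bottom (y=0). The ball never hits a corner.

Final position: (5,2)
Wall sequence: TLR

1. t=1 → T at (1,4); v=(-3,-1)
2. t=1/3 → L at (0,11/3); v=(3,-1)
3. t=5/3 → R at (5,2); v=(-3,-1)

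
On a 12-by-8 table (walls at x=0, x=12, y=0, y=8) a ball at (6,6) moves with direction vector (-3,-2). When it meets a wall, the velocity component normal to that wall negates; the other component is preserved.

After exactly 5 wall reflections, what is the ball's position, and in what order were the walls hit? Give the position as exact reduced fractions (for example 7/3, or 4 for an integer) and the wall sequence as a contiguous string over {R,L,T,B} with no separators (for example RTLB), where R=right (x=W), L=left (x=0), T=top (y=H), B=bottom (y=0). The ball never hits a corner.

1. t=2 → L at (0,2); v=(3,-2)
2. t=1 → B at (3,0); v=(3,2)
3. t=3 → R at (12,6); v=(-3,2)
4. t=1 → T at (9,8); v=(-3,-2)
5. t=3 → L at (0,2); v=(3,-2)

Final position: (0,2)
Wall sequence: LBRTL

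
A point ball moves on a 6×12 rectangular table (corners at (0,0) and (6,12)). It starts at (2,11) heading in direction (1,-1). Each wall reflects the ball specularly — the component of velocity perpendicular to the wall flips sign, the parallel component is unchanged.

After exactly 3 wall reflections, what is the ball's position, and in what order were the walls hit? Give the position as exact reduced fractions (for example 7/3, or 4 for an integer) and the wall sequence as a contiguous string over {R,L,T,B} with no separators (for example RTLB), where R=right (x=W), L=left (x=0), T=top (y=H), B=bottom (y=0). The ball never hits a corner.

1. t=4 → R at (6,7); v=(-1,-1)
2. t=6 → L at (0,1); v=(1,-1)
3. t=1 → B at (1,0); v=(1,1)

Final position: (1,0)
Wall sequence: RLB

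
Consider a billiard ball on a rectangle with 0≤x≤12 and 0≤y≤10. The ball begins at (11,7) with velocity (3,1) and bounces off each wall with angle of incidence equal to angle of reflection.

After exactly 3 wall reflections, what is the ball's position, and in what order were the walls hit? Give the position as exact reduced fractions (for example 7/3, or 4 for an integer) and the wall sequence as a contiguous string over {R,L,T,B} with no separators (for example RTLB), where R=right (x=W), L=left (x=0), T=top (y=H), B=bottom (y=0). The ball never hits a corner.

Final position: (0,26/3)
Wall sequence: RTL

1. t=1/3 → R at (12,22/3); v=(-3,1)
2. t=8/3 → T at (4,10); v=(-3,-1)
3. t=4/3 → L at (0,26/3); v=(3,-1)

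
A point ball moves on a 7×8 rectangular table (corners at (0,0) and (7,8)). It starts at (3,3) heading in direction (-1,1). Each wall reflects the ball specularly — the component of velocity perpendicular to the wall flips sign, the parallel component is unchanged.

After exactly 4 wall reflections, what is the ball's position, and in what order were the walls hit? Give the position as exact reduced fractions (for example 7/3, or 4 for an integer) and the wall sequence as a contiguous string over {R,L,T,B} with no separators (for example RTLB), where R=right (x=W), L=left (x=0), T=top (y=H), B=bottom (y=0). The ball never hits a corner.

Final position: (4,0)
Wall sequence: LTRB

1. t=3 → L at (0,6); v=(1,1)
2. t=2 → T at (2,8); v=(1,-1)
3. t=5 → R at (7,3); v=(-1,-1)
4. t=3 → B at (4,0); v=(-1,1)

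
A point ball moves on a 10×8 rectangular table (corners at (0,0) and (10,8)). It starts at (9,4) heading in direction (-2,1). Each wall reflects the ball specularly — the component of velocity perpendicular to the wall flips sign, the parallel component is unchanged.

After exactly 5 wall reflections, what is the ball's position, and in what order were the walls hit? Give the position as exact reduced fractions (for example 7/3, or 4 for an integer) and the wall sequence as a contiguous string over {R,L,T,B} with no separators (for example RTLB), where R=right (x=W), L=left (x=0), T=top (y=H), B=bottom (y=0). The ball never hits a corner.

Final position: (0,5/2)
Wall sequence: TLRBL

1. t=4 → T at (1,8); v=(-2,-1)
2. t=1/2 → L at (0,15/2); v=(2,-1)
3. t=5 → R at (10,5/2); v=(-2,-1)
4. t=5/2 → B at (5,0); v=(-2,1)
5. t=5/2 → L at (0,5/2); v=(2,1)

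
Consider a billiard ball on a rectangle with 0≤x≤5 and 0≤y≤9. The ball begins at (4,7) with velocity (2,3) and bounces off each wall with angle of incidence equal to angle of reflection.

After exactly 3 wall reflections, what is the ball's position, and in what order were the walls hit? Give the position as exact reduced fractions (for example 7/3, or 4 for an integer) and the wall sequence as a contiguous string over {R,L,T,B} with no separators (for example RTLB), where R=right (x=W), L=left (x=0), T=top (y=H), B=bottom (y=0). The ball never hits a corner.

Final position: (0,2)
Wall sequence: RTL

1. t=1/2 → R at (5,17/2); v=(-2,3)
2. t=1/6 → T at (14/3,9); v=(-2,-3)
3. t=7/3 → L at (0,2); v=(2,-3)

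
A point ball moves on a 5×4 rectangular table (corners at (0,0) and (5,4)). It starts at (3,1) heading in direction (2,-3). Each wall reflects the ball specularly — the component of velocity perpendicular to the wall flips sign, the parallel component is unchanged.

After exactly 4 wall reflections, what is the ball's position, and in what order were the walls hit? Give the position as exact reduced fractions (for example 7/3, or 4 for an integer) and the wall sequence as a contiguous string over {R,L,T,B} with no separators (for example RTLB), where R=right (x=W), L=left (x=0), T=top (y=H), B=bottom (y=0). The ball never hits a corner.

Final position: (1,0)
Wall sequence: BRTB

1. t=1/3 → B at (11/3,0); v=(2,3)
2. t=2/3 → R at (5,2); v=(-2,3)
3. t=2/3 → T at (11/3,4); v=(-2,-3)
4. t=4/3 → B at (1,0); v=(-2,3)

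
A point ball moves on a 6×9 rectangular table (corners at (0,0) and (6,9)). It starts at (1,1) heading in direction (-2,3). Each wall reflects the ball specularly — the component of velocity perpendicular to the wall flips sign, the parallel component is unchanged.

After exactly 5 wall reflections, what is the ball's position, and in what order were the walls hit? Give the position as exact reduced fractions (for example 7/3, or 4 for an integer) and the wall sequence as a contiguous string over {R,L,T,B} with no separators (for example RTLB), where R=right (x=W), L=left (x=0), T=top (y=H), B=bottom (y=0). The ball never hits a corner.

Final position: (0,5/2)
Wall sequence: LTRBL

1. t=1/2 → L at (0,5/2); v=(2,3)
2. t=13/6 → T at (13/3,9); v=(2,-3)
3. t=5/6 → R at (6,13/2); v=(-2,-3)
4. t=13/6 → B at (5/3,0); v=(-2,3)
5. t=5/6 → L at (0,5/2); v=(2,3)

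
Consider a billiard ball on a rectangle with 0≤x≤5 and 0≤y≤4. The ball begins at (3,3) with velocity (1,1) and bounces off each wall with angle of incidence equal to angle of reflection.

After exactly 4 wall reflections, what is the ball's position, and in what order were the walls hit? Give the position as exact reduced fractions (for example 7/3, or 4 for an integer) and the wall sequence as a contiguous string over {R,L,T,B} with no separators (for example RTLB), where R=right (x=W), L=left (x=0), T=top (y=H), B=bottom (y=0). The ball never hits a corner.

1. t=1 → T at (4,4); v=(1,-1)
2. t=1 → R at (5,3); v=(-1,-1)
3. t=3 → B at (2,0); v=(-1,1)
4. t=2 → L at (0,2); v=(1,1)

Final position: (0,2)
Wall sequence: TRBL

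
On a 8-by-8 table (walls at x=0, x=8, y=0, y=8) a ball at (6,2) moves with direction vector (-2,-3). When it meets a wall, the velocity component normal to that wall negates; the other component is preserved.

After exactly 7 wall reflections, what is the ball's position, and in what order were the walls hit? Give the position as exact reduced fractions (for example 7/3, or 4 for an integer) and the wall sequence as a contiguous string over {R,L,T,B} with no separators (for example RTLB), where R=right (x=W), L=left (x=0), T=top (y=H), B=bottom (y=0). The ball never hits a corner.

1. t=2/3 → B at (14/3,0); v=(-2,3)
2. t=7/3 → L at (0,7); v=(2,3)
3. t=1/3 → T at (2/3,8); v=(2,-3)
4. t=8/3 → B at (6,0); v=(2,3)
5. t=1 → R at (8,3); v=(-2,3)
6. t=5/3 → T at (14/3,8); v=(-2,-3)
7. t=7/3 → L at (0,1); v=(2,-3)

Final position: (0,1)
Wall sequence: BLTBRTL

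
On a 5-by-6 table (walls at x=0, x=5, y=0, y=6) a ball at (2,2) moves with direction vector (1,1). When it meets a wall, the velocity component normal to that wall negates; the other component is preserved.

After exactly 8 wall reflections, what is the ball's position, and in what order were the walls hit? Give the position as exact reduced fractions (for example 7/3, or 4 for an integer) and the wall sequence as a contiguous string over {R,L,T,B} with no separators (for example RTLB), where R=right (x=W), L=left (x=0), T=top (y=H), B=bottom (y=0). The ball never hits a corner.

1. t=3 → R at (5,5); v=(-1,1)
2. t=1 → T at (4,6); v=(-1,-1)
3. t=4 → L at (0,2); v=(1,-1)
4. t=2 → B at (2,0); v=(1,1)
5. t=3 → R at (5,3); v=(-1,1)
6. t=3 → T at (2,6); v=(-1,-1)
7. t=2 → L at (0,4); v=(1,-1)
8. t=4 → B at (4,0); v=(1,1)

Final position: (4,0)
Wall sequence: RTLBRTLB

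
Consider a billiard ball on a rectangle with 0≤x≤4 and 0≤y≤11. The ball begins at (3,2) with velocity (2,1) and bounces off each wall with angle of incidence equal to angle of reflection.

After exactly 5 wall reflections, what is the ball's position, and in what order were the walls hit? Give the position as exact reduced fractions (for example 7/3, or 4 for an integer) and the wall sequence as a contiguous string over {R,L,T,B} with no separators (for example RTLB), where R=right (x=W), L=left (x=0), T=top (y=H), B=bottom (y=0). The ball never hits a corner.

Final position: (4,21/2)
Wall sequence: RLRLR

1. t=1/2 → R at (4,5/2); v=(-2,1)
2. t=2 → L at (0,9/2); v=(2,1)
3. t=2 → R at (4,13/2); v=(-2,1)
4. t=2 → L at (0,17/2); v=(2,1)
5. t=2 → R at (4,21/2); v=(-2,1)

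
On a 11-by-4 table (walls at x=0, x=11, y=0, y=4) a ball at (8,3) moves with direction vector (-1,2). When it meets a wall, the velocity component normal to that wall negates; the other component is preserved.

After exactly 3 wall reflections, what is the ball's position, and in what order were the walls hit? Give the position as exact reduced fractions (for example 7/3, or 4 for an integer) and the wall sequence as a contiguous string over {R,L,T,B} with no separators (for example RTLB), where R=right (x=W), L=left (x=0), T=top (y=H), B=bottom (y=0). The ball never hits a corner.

1. t=1/2 → T at (15/2,4); v=(-1,-2)
2. t=2 → B at (11/2,0); v=(-1,2)
3. t=2 → T at (7/2,4); v=(-1,-2)

Final position: (7/2,4)
Wall sequence: TBT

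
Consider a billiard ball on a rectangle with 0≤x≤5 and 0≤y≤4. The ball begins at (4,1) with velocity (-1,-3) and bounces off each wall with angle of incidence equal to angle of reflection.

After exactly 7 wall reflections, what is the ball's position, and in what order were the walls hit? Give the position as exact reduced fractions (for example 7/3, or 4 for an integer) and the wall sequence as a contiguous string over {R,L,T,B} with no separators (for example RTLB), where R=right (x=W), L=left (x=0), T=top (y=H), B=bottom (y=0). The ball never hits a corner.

1. t=1/3 → B at (11/3,0); v=(-1,3)
2. t=4/3 → T at (7/3,4); v=(-1,-3)
3. t=4/3 → B at (1,0); v=(-1,3)
4. t=1 → L at (0,3); v=(1,3)
5. t=1/3 → T at (1/3,4); v=(1,-3)
6. t=4/3 → B at (5/3,0); v=(1,3)
7. t=4/3 → T at (3,4); v=(1,-3)

Final position: (3,4)
Wall sequence: BTBLTBT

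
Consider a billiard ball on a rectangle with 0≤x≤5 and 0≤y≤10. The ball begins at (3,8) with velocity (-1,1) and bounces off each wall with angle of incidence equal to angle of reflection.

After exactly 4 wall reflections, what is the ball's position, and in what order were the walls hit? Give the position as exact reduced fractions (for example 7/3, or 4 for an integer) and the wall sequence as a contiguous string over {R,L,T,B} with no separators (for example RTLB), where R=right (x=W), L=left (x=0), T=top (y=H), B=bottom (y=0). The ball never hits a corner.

1. t=2 → T at (1,10); v=(-1,-1)
2. t=1 → L at (0,9); v=(1,-1)
3. t=5 → R at (5,4); v=(-1,-1)
4. t=4 → B at (1,0); v=(-1,1)

Final position: (1,0)
Wall sequence: TLRB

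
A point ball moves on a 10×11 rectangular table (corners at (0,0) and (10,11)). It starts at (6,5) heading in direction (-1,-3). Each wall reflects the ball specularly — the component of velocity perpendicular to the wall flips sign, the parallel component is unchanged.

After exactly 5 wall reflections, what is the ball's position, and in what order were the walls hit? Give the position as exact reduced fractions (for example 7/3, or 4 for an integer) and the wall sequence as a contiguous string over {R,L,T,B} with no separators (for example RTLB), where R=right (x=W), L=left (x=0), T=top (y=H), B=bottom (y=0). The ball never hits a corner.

1. t=5/3 → B at (13/3,0); v=(-1,3)
2. t=11/3 → T at (2/3,11); v=(-1,-3)
3. t=2/3 → L at (0,9); v=(1,-3)
4. t=3 → B at (3,0); v=(1,3)
5. t=11/3 → T at (20/3,11); v=(1,-3)

Final position: (20/3,11)
Wall sequence: BTLBT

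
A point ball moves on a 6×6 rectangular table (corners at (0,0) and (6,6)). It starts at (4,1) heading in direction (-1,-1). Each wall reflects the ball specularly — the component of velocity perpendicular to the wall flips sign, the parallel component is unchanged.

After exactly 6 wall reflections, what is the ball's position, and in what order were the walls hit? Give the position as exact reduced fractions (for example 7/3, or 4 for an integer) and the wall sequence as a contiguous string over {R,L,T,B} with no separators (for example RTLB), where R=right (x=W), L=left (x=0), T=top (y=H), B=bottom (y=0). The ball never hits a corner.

1. t=1 → B at (3,0); v=(-1,1)
2. t=3 → L at (0,3); v=(1,1)
3. t=3 → T at (3,6); v=(1,-1)
4. t=3 → R at (6,3); v=(-1,-1)
5. t=3 → B at (3,0); v=(-1,1)
6. t=3 → L at (0,3); v=(1,1)

Final position: (0,3)
Wall sequence: BLTRBL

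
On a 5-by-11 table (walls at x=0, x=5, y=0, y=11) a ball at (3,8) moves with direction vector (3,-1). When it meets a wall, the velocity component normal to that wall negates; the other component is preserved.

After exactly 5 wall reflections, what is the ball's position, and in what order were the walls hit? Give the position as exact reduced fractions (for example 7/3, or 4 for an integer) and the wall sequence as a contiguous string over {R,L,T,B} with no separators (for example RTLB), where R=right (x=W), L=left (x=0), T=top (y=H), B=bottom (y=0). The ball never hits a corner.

1. t=2/3 → R at (5,22/3); v=(-3,-1)
2. t=5/3 → L at (0,17/3); v=(3,-1)
3. t=5/3 → R at (5,4); v=(-3,-1)
4. t=5/3 → L at (0,7/3); v=(3,-1)
5. t=5/3 → R at (5,2/3); v=(-3,-1)

Final position: (5,2/3)
Wall sequence: RLRLR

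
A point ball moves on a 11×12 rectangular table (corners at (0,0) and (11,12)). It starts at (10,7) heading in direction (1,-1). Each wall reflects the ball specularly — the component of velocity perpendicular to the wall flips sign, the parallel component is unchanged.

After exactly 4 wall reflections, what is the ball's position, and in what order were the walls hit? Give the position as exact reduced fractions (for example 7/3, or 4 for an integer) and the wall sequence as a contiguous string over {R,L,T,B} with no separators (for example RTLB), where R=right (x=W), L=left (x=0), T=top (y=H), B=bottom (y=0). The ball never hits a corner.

Final position: (7,12)
Wall sequence: RBLT

1. t=1 → R at (11,6); v=(-1,-1)
2. t=6 → B at (5,0); v=(-1,1)
3. t=5 → L at (0,5); v=(1,1)
4. t=7 → T at (7,12); v=(1,-1)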